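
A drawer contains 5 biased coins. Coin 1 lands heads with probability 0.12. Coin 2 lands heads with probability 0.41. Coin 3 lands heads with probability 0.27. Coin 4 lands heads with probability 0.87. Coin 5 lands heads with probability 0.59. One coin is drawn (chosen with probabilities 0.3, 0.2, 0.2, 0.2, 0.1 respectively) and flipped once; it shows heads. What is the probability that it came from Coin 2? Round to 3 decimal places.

Tabulate prior·likelihood by source: [1] prior 0.3, lik 0.12, product 0.03600; [2] prior 0.2, lik 0.41, product 0.08200; [3] prior 0.2, lik 0.27, product 0.05400; [4] prior 0.2, lik 0.87, product 0.1740; [5] prior 0.1, lik 0.59, product 0.05900.
Normalizing constant = 0.40500; the posterior for Coin 2 is its product over the sum, 0.08200/0.40500 = 0.202.

Posterior probability ≈ 0.202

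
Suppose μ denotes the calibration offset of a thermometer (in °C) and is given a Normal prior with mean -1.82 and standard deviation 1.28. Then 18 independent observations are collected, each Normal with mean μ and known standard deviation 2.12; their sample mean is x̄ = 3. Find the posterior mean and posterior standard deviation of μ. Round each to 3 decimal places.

Posterior mean ≈ 2.363; posterior SD ≈ 0.465

With known σ, the Normal prior is conjugate. Weight on the data is w = (n/σ²)/(n/σ² + 1/τ₀²) = 4.00498/(4.00498+0.610352) = 0.86776.
Posterior mean = w·x̄ + (1−w)·μ₀ = 0.86776·3 + 0.13224·-1.82 = 2.363. Posterior variance = 1/(4.00498+0.610352) = 0.216669, so SD = 0.465.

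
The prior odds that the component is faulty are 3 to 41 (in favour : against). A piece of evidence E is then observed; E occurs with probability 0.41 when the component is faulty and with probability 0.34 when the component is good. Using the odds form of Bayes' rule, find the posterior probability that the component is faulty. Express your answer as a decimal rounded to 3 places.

Posterior probability ≈ 0.081

Prior odds = 3/41 = 0.073171.
Likelihood ratio for E = 0.41/0.34 = 1.2059.
Posterior odds = prior odds × LR = 0.088235.
Posterior probability = odds/(1+odds) = 0.088235/1.0882 = 0.081.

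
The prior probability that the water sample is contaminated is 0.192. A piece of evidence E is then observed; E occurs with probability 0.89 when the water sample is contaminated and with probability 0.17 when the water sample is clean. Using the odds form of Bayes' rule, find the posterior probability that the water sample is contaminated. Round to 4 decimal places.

Posterior probability ≈ 0.5544

Prior odds = 0.192/(1−0.192) = 0.23762.
Likelihood ratio for E = 0.89/0.17 = 5.2353.
Posterior odds = prior odds × LR = 1.2440.
Posterior probability = odds/(1+odds) = 1.2440/2.2440 = 0.5544.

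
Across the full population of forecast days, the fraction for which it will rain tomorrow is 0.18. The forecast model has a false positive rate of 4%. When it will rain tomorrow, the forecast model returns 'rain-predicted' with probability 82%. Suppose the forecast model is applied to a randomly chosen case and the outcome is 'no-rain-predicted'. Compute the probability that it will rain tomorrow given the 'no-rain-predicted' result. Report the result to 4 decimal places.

P(H | E) ≈ 0.0395

Write H for 'it will rain tomorrow'. Prior odds H:¬H = 0.18/0.82 = 0.21951. For the 'no-rain-predicted' outcome, the likelihood ratio is 0.18/0.96 = 0.18750.
Posterior odds = 0.21951 × 0.18750 = 0.041159, so P(H|E) = 0.041159/(1+0.041159) = 0.0395.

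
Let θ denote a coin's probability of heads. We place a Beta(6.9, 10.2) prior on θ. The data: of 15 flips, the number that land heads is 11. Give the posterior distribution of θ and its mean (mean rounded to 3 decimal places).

Posterior: Beta(17.9, 14.2); mean ≈ 0.558

Observing 11 successes and 4 failures updates Beta(6.9, 10.2) by adding the success and failure counts to the two shape parameters: α = 6.9+11 = 17.9, β = 10.2+4 = 14.2.
E[θ | data] = 17.9/(17.9+14.2) = 0.558.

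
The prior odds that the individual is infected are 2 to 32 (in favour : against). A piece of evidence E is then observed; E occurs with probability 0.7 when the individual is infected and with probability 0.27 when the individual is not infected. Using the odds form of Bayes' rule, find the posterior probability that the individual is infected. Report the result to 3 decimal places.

Posterior probability ≈ 0.139

Prior odds = 2/32 = 0.062500. In log-odds, ln(0.062500) = -2.7726.
Add log likelihood ratio: ln(2.5926) = 0.95266.
Posterior log-odds = -1.8199, so posterior odds = exp(-1.8199) = 0.16204. Converting, P(H|E) = 0.16204/1.1620 = 0.139.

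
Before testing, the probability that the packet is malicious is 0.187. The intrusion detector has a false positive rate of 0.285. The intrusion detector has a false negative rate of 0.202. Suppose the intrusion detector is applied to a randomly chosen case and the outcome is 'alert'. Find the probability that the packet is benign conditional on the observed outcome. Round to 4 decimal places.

P(¬H | E) ≈ 0.6083

Let H be the event that the packet is malicious. P(H) = 0.187, so P(¬H) = 0.813. With E the 'alert' result, P(E|H) = 0.798 and P(E|¬H) = 0.285.
P(E) = 0.798·0.187 + 0.285·0.813 = 0.14923 + 0.23170 = 0.38093.
By Bayes' theorem, P(H|E) = 0.14923 / 0.38093 = 0.3917. Hence P(¬H|E) = 1 − 0.3917 = 0.6083.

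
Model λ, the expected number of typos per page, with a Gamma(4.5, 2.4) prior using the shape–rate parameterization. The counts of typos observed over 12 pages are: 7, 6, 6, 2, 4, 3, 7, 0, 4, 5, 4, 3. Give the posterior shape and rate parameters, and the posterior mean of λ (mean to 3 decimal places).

Total count ∑xᵢ = 51 over n = 12 pages.
Gamma is conjugate to the Poisson likelihood: posterior is Gamma(shape = 4.5+51 = 55.5, rate = 2.4+12 = 14.4).
Posterior mean = shape/rate = 55.5/14.4 = 3.854.

Posterior: Gamma(shape=55.5, rate=14.4); mean ≈ 3.854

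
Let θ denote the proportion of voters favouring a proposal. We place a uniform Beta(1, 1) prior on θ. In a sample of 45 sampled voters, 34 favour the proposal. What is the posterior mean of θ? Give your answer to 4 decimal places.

Posterior mean ≈ 0.7447

The binomial likelihood is conjugate to the Beta prior: with 34 successes and 11 failures, the posterior is Beta(1+34, 1+11) = Beta(35, 12).
Posterior mean = α/(α+β) = 35/47 = 0.7447.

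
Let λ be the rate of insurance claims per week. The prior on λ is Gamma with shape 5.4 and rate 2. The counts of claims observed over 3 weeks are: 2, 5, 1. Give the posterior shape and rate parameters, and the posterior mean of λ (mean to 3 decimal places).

Total count ∑xᵢ = 8 over n = 3 weeks.
Gamma is conjugate to the Poisson likelihood: posterior is Gamma(shape = 5.4+8 = 13.4, rate = 2+3 = 5).
E[λ | data] = 13.4/5 = 2.680.

Posterior: Gamma(shape=13.4, rate=5); mean ≈ 2.680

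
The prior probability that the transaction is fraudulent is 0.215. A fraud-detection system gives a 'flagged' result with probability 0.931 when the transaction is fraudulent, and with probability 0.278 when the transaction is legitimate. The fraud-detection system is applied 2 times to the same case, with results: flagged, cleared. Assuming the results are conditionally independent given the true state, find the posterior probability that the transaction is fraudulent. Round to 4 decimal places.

Posterior P(H) ≈ 0.0806

With H the event that the transaction is fraudulent, the joint likelihood of the observed sequence is P(data|H) = 0.931·0.069 = 0.064239 and P(data|¬H) = 0.278·0.722 = 0.20072.
Bayes: P(H|data) = 0.215·0.064239 / (0.215·0.064239 + 0.785·0.20072) = 0.013811/0.17137 = 0.0806.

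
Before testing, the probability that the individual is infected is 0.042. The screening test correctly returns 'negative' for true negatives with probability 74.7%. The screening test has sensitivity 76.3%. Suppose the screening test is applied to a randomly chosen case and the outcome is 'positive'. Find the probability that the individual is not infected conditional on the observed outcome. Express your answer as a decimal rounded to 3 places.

Let H be the event that the individual is infected. P(H) = 0.042, so P(¬H) = 0.958. With E the 'positive' result, P(E|H) = 0.763 and P(E|¬H) = 0.253.
P(E) = 0.763·0.042 + 0.253·0.958 = 0.032046 + 0.24237 = 0.27442.
By Bayes' theorem, P(H|E) = 0.032046 / 0.27442 = 0.117. Hence P(¬H|E) = 1 − 0.117 = 0.883.

P(¬H | E) ≈ 0.883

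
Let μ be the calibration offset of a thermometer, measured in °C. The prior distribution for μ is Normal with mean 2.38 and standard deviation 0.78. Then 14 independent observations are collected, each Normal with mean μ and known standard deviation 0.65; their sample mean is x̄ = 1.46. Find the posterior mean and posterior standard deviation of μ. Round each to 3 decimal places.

Posterior mean ≈ 1.503; posterior SD ≈ 0.170

Prior precision 1/τ₀² = 1/0.78² = 1.64366; data precision n/σ² = 14/0.65² = 33.1361.
Posterior precision = 1.64366 + 33.1361 = 34.7798, giving posterior SD = 1/√34.7798 = 0.170.
Posterior mean = (1.64366·2.38 + 33.1361·1.46) / 34.7798 = 1.503.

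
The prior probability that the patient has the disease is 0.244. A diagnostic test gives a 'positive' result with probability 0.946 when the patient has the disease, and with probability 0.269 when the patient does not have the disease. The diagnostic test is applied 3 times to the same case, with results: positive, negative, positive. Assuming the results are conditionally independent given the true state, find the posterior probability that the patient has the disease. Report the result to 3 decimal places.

Posterior P(H) ≈ 0.228

Let H be the event that the patient has the disease; start with P(H) = 0.244. P('positive'|H) = 0.946, P('positive'|¬H) = 0.269.
Update on result 1 ('positive'): P(H) ← 0.946·0.2440 / (0.946·0.2440 + 0.269·0.7560) = 0.23082/0.43419 = 0.5316.
Update on result 2 ('negative'): P(H) ← 0.054·0.5316 / (0.054·0.5316 + 0.731·0.4684) = 0.028708/0.37109 = 0.0774.
Update on result 3 ('positive'): P(H) ← 0.946·0.0774 / (0.946·0.0774 + 0.269·0.9226) = 0.073182/0.32137 = 0.2277.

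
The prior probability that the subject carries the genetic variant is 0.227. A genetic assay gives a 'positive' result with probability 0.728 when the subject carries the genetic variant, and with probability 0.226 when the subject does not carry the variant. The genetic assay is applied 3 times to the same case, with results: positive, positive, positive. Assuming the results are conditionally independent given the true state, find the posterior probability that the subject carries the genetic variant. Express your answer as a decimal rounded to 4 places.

Posterior P(H) ≈ 0.9075

Let H be the event that the subject carries the genetic variant; start with P(H) = 0.227. P('positive'|H) = 0.728, P('positive'|¬H) = 0.226.
Update on result 1 ('positive'): P(H) ← 0.728·0.2270 / (0.728·0.2270 + 0.226·0.7730) = 0.16526/0.33995 = 0.4861.
Update on result 2 ('positive'): P(H) ← 0.728·0.4861 / (0.728·0.4861 + 0.226·0.5139) = 0.35389/0.47003 = 0.7529.
Update on result 3 ('positive'): P(H) ← 0.728·0.7529 / (0.728·0.7529 + 0.226·0.2471) = 0.54812/0.60396 = 0.9075.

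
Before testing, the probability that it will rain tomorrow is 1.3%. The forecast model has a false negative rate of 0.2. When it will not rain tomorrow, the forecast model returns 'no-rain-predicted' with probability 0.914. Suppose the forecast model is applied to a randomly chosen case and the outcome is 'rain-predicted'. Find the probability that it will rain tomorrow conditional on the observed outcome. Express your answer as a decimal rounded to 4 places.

P(H | E) ≈ 0.1091

Let H be the event that it will rain tomorrow. P(H) = 0.013, so P(¬H) = 0.987. With E the 'rain-predicted' result, P(E|H) = 0.8 and P(E|¬H) = 0.086.
P(E) = 0.8·0.013 + 0.086·0.987 = 0.010400 + 0.084882 = 0.095282.
By Bayes' theorem, P(H|E) = 0.010400 / 0.095282 = 0.1091.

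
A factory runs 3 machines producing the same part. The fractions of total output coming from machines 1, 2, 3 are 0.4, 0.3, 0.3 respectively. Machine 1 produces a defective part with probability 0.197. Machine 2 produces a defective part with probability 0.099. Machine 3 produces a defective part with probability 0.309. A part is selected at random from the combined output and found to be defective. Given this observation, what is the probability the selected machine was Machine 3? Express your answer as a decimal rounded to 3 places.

Tabulate prior·likelihood by source: [1] prior 0.4, lik 0.197, product 0.07880; [2] prior 0.3, lik 0.099, product 0.02970; [3] prior 0.3, lik 0.309, product 0.09270.
Normalizing constant = 0.20120; the posterior for Machine 3 is its product over the sum, 0.09270/0.20120 = 0.461.

Posterior probability ≈ 0.461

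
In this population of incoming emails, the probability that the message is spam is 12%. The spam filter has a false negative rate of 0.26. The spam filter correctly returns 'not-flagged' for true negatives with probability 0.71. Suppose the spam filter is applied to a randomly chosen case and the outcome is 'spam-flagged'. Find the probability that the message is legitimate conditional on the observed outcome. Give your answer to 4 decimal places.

P(¬H | E) ≈ 0.7419

Write H for 'the message is spam'. Prior odds H:¬H = 0.12/0.88 = 0.13636. For the 'spam-flagged' outcome, the likelihood ratio is 0.74/0.29 = 2.5517.
Posterior odds = 0.13636 × 2.5517 = 0.34796, so P(H|E) = 0.34796/(1+0.34796) = 0.2581. Then P(¬H|E) = 1 − 0.2581 = 0.7419.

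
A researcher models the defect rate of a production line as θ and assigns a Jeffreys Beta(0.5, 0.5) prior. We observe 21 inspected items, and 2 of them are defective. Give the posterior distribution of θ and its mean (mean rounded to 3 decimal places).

Posterior: Beta(2.5, 19.5); mean ≈ 0.114

The binomial likelihood is conjugate to the Beta prior: with 2 successes and 19 failures, the posterior is Beta(0.5+2, 0.5+19) = Beta(2.5, 19.5).
Posterior mean = α/(α+β) = 2.5/22 = 0.114.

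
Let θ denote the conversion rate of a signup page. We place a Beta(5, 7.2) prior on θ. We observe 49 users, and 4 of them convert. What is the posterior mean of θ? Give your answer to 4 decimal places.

Posterior mean ≈ 0.1471

The binomial likelihood is conjugate to the Beta prior: with 4 successes and 45 failures, the posterior is Beta(5+4, 7.2+45) = Beta(9, 52.2).
Posterior mean = α/(α+β) = 9/61.2 = 0.1471.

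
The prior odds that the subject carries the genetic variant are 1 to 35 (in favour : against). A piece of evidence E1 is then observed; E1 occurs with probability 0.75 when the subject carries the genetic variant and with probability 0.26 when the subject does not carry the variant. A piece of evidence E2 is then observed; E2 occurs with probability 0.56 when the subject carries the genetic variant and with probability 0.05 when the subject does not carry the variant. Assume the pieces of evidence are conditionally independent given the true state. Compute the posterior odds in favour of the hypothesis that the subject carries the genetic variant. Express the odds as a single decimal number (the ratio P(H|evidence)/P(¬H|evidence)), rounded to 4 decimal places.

Posterior odds ≈ 0.9231

Prior odds = 1/35 = 0.028571.
Likelihood ratio for E1 = 0.75/0.26 = 2.8846.
Likelihood ratio for E2 = 0.56/0.05 = 11.200.
Posterior odds = prior odds × LR₁ × LR₂ = 0.92308.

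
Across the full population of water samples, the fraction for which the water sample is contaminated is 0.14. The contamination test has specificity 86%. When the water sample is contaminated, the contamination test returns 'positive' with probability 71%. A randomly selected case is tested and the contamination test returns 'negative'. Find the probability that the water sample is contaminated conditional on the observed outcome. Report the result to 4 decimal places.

P(H | E) ≈ 0.0520

Write H for 'the water sample is contaminated'. Prior odds H:¬H = 0.14/0.86 = 0.16279. For the 'negative' outcome, the likelihood ratio is 0.29/0.86 = 0.33721.
Posterior odds = 0.16279 × 0.33721 = 0.054895, so P(H|E) = 0.054895/(1+0.054895) = 0.0520.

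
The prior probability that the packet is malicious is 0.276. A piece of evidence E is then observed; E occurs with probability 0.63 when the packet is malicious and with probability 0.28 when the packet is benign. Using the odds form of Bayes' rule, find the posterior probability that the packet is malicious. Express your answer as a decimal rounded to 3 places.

Prior odds = 0.276/(1−0.276) = 0.38122. In log-odds, ln(0.38122) = -0.96439.
Add log likelihood ratio: ln(2.2500) = 0.81093.
Posterior log-odds = -0.15346, so posterior odds = exp(-0.15346) = 0.85773. Converting, P(H|E) = 0.85773/1.8577 = 0.462.

Posterior probability ≈ 0.462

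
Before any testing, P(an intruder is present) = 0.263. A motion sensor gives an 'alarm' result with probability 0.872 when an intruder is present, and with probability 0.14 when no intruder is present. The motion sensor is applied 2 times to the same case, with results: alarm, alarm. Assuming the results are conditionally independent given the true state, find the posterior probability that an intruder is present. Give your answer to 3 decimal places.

Posterior P(H) ≈ 0.933

Let H be the event that an intruder is present; start with P(H) = 0.263. P('alarm'|H) = 0.872, P('alarm'|¬H) = 0.14.
Update on result 1 ('alarm'): P(H) ← 0.872·0.2630 / (0.872·0.2630 + 0.14·0.7370) = 0.22934/0.33252 = 0.6897.
Update on result 2 ('alarm'): P(H) ← 0.872·0.6897 / (0.872·0.6897 + 0.14·0.3103) = 0.60142/0.64486 = 0.9326.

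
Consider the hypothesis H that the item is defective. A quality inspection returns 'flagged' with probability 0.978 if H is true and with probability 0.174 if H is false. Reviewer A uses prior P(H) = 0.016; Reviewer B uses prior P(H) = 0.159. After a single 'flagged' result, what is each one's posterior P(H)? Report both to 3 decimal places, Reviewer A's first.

P('+'|H) = 0.978, P('+'|¬H) = 0.174.
Reviewer A: numerator 0.978·0.016 = 0.015648; evidence = 0.015648+0.174·0.984 = 0.18686; posterior = 0.084.
Reviewer B: numerator 0.978·0.159 = 0.15550; evidence = 0.15550+0.174·0.841 = 0.30184; posterior = 0.515.

Reviewer A: 0.084; Reviewer B: 0.515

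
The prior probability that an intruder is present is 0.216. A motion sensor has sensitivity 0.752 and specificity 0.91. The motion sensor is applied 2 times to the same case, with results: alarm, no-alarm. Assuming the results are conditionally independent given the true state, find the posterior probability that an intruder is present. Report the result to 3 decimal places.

Let H be the event that an intruder is present; start with P(H) = 0.216. P('alarm'|H) = 0.752, P('alarm'|¬H) = 0.09.
Update on result 1 ('alarm'): P(H) ← 0.752·0.2160 / (0.752·0.2160 + 0.09·0.7840) = 0.16243/0.23299 = 0.6972.
Update on result 2 ('no-alarm'): P(H) ← 0.248·0.6972 / (0.248·0.6972 + 0.91·0.3028) = 0.17289/0.44848 = 0.3855.

Posterior P(H) ≈ 0.386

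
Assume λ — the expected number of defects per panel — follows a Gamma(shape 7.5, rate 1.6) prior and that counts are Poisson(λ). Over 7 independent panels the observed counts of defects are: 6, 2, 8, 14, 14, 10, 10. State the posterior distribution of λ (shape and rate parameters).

Posterior: Gamma(shape=71.5, rate=8.6)

The Poisson likelihood adds the total count to the shape and the number of exposure periods to the rate. Here ∑xᵢ = 64 and n = 7, so shape 7.5→71.5 and rate 1.6→8.6.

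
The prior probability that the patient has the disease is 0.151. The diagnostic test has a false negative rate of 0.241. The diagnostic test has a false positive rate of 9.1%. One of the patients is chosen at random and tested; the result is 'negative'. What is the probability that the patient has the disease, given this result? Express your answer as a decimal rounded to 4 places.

Let H be the event that the patient has the disease. P(H) = 0.151, so P(¬H) = 0.849. With E the 'negative' result, P(E|H) = 0.241 and P(E|¬H) = 0.909.
P(E) = 0.241·0.151 + 0.909·0.849 = 0.036391 + 0.77174 = 0.80813.
By Bayes' theorem, P(H|E) = 0.036391 / 0.80813 = 0.0450.

P(H | E) ≈ 0.0450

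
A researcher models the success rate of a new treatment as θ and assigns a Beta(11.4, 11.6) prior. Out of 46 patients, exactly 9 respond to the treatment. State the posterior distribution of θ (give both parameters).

The binomial likelihood is conjugate to the Beta prior: with 9 successes and 37 failures, the posterior is Beta(11.4+9, 11.6+37) = Beta(20.4, 48.6).

Posterior: Beta(20.4, 48.6)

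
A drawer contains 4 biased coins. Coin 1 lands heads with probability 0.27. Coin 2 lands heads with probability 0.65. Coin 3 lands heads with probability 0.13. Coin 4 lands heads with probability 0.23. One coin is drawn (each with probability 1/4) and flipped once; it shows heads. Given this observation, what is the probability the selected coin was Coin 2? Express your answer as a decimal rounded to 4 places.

Tabulate prior·likelihood by source: [1] prior 0.25, lik 0.27, product 0.06750; [2] prior 0.25, lik 0.65, product 0.1625; [3] prior 0.25, lik 0.13, product 0.03250; [4] prior 0.25, lik 0.23, product 0.05750.
Normalizing constant = 0.32000; the posterior for Coin 2 is its product over the sum, 0.1625/0.32000 = 0.5078.

Posterior probability ≈ 0.5078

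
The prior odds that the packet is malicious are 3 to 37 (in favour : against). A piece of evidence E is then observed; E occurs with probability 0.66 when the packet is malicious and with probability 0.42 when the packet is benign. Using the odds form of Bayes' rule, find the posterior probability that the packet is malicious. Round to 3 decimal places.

Prior odds = 3/37 = 0.081081.
Likelihood ratio for E = 0.66/0.42 = 1.5714.
Posterior odds = prior odds × LR = 0.12741.
Posterior probability = odds/(1+odds) = 0.12741/1.1274 = 0.113.

Posterior probability ≈ 0.113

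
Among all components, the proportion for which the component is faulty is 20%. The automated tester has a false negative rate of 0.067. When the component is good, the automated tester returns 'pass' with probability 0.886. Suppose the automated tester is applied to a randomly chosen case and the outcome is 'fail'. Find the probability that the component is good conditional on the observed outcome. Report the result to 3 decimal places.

Write H for 'the component is faulty'. Prior odds H:¬H = 0.2/0.8 = 0.25000. For the 'fail' outcome, the likelihood ratio is 0.933/0.114 = 8.1842.
Posterior odds = 0.25000 × 8.1842 = 2.0461, so P(H|E) = 2.0461/(1+2.0461) = 0.672. Then P(¬H|E) = 1 − 0.672 = 0.328.

P(¬H | E) ≈ 0.328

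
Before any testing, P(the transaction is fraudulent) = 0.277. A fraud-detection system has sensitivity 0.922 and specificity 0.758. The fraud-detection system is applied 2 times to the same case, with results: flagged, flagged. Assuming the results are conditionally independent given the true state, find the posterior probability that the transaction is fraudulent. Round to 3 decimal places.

With H the event that the transaction is fraudulent, the joint likelihood of the observed sequence is P(data|H) = 0.922·0.922 = 0.85008 and P(data|¬H) = 0.242·0.242 = 0.058564.
Bayes: P(H|data) = 0.277·0.85008 / (0.277·0.85008 + 0.723·0.058564) = 0.23547/0.27782 = 0.8476.

Posterior P(H) ≈ 0.848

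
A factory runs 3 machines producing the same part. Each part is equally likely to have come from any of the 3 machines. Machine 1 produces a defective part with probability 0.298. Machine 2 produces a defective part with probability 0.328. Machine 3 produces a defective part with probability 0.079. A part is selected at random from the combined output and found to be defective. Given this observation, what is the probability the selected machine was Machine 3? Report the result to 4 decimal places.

P(defective|M1) = 0.298; P(defective|M2) = 0.328; P(defective|M3) = 0.079.
Prior × likelihood for each source: 0.333333·0.298=0.09933, 0.333333·0.328=0.1093, 0.333333·0.079=0.02633. Summing gives P(defective) = 0.23500.
P(Machine 3 | defective) = 0.02633 / 0.23500 = 0.1121.

Posterior probability ≈ 0.1121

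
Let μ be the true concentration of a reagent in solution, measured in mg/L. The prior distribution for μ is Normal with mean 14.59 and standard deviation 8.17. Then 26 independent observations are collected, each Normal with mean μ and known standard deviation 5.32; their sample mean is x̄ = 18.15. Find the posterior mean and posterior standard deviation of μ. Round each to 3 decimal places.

Prior precision 1/τ₀² = 1/8.17² = 0.0149815; data precision n/σ² = 26/5.32² = 0.918650.
Posterior precision = 0.0149815 + 0.918650 = 0.933632, giving posterior SD = 1/√0.933632 = 1.035.
Posterior mean = (0.0149815·14.59 + 0.918650·18.15) / 0.933632 = 18.093.

Posterior mean ≈ 18.093; posterior SD ≈ 1.035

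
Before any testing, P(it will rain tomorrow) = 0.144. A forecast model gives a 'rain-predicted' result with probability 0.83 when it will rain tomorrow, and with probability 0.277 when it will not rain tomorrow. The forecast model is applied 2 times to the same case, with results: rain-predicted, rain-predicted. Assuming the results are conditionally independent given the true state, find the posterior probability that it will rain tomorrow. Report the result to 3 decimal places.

Posterior P(H) ≈ 0.602

Let H be the event that it will rain tomorrow; start with P(H) = 0.144. P('rain-predicted'|H) = 0.83, P('rain-predicted'|¬H) = 0.277.
Update on result 1 ('rain-predicted'): P(H) ← 0.83·0.1440 / (0.83·0.1440 + 0.277·0.8560) = 0.11952/0.35663 = 0.3351.
Update on result 2 ('rain-predicted'): P(H) ← 0.83·0.3351 / (0.83·0.3351 + 0.277·0.6649) = 0.27816/0.46233 = 0.6017.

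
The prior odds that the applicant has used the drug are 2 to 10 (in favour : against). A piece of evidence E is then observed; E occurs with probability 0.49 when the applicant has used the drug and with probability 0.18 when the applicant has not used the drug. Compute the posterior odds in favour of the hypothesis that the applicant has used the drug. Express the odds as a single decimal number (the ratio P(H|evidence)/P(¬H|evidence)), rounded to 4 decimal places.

Posterior odds ≈ 0.5444

Prior odds = 2/10 = 0.20000. In log-odds, ln(0.20000) = -1.6094.
Add log likelihood ratio: ln(2.7222) = 1.0014.
Posterior log-odds = -0.60799, so posterior odds = exp(-0.60799) = 0.54444.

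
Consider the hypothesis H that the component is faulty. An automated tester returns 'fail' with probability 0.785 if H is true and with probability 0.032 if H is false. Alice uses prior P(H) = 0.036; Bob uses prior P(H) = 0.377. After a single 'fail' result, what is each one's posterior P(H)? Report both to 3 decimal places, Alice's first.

Alice: 0.478; Bob: 0.937

P('+'|H) = 0.785, P('+'|¬H) = 0.032.
Alice: numerator 0.785·0.036 = 0.028260; evidence = 0.028260+0.032·0.964 = 0.059108; posterior = 0.478.
Bob: numerator 0.785·0.377 = 0.29595; evidence = 0.29595+0.032·0.623 = 0.31588; posterior = 0.937.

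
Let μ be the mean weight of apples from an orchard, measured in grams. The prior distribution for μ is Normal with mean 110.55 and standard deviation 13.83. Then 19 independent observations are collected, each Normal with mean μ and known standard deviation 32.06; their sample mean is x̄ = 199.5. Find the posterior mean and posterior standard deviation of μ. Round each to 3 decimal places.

Posterior mean ≈ 179.889; posterior SD ≈ 6.494

With known σ, the Normal prior is conjugate. Weight on the data is w = (n/σ²)/(n/σ² + 1/τ₀²) = 0.0184853/(0.0184853+0.00522824) = 0.77953.
Posterior mean = w·x̄ + (1−w)·μ₀ = 0.77953·199.5 + 0.22047·110.55 = 179.889. Posterior variance = 1/(0.0184853+0.00522824) = 42.1700, so SD = 6.494.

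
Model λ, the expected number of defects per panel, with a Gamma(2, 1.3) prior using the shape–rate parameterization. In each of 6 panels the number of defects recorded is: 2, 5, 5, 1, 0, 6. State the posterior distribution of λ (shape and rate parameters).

The Poisson likelihood adds the total count to the shape and the number of exposure periods to the rate. Here ∑xᵢ = 19 and n = 6, so shape 2→21 and rate 1.3→7.3.

Posterior: Gamma(shape=21, rate=7.3)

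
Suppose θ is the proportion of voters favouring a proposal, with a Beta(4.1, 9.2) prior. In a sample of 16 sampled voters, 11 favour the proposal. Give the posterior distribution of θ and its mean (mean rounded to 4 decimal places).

Observing 11 successes and 5 failures updates Beta(4.1, 9.2) by adding the success and failure counts to the two shape parameters: α = 4.1+11 = 15.1, β = 9.2+5 = 14.2.
Posterior mean = α/(α+β) = 15.1/29.3 = 0.5154.

Posterior: Beta(15.1, 14.2); mean ≈ 0.5154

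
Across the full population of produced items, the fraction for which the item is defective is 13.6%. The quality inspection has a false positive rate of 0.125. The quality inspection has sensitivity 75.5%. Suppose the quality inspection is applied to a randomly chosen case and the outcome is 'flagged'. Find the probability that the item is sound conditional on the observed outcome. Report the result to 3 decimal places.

Let H be the event that the item is defective. P(H) = 0.136, so P(¬H) = 0.864. With E the 'flagged' result, P(E|H) = 0.755 and P(E|¬H) = 0.125.
P(E) = 0.755·0.136 + 0.125·0.864 = 0.10268 + 0.10800 = 0.21068.
By Bayes' theorem, P(H|E) = 0.10268 / 0.21068 = 0.487. Hence P(¬H|E) = 1 − 0.487 = 0.513.

P(¬H | E) ≈ 0.513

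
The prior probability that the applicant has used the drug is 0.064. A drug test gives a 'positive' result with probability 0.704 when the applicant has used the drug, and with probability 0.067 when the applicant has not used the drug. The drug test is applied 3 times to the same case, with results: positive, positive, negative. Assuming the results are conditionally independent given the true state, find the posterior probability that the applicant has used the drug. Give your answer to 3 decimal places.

Posterior P(H) ≈ 0.705

Let H be the event that the applicant has used the drug; start with P(H) = 0.064. P('positive'|H) = 0.704, P('positive'|¬H) = 0.067.
Update on result 1 ('positive'): P(H) ← 0.704·0.0640 / (0.704·0.0640 + 0.067·0.9360) = 0.045056/0.10777 = 0.4181.
Update on result 2 ('positive'): P(H) ← 0.704·0.4181 / (0.704·0.4181 + 0.067·0.5819) = 0.29433/0.33332 = 0.8830.
Update on result 3 ('negative'): P(H) ← 0.296·0.8830 / (0.296·0.8830 + 0.933·0.1170) = 0.26138/0.37051 = 0.7055.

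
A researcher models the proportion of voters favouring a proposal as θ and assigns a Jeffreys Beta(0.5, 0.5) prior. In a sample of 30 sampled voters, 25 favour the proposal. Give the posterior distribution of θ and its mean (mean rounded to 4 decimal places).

Observing 25 successes and 5 failures updates Beta(0.5, 0.5) by adding the success and failure counts to the two shape parameters: α = 0.5+25 = 25.5, β = 0.5+5 = 5.5.
Posterior mean = α/(α+β) = 25.5/31 = 0.8226.

Posterior: Beta(25.5, 5.5); mean ≈ 0.8226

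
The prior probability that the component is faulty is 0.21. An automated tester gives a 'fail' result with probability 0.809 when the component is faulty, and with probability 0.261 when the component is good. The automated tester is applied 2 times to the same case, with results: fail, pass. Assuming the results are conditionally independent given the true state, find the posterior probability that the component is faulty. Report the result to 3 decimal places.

Let H be the event that the component is faulty; start with P(H) = 0.21. P('fail'|H) = 0.809, P('fail'|¬H) = 0.261.
Update on result 1 ('fail'): P(H) ← 0.809·0.2100 / (0.809·0.2100 + 0.261·0.7900) = 0.16989/0.37608 = 0.4517.
Update on result 2 ('pass'): P(H) ← 0.191·0.4517 / (0.191·0.4517 + 0.739·0.5483) = 0.086282/0.49145 = 0.1756.

Posterior P(H) ≈ 0.176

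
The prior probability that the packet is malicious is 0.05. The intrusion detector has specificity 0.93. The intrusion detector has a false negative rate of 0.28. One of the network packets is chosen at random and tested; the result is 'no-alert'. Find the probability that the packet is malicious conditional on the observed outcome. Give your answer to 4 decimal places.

Write H for 'the packet is malicious'. Prior odds H:¬H = 0.05/0.95 = 0.052632. For the 'no-alert' outcome, the likelihood ratio is 0.28/0.93 = 0.30108.
Posterior odds = 0.052632 × 0.30108 = 0.015846, so P(H|E) = 0.015846/(1+0.015846) = 0.0156.

P(H | E) ≈ 0.0156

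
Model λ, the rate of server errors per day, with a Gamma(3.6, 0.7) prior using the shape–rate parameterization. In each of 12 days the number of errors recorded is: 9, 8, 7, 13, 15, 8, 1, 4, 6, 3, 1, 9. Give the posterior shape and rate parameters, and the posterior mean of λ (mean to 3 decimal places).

Posterior: Gamma(shape=87.6, rate=12.7); mean ≈ 6.898

Total count ∑xᵢ = 84 over n = 12 days.
Gamma is conjugate to the Poisson likelihood: posterior is Gamma(shape = 3.6+84 = 87.6, rate = 0.7+12 = 12.7).
E[λ | data] = 87.6/12.7 = 6.898.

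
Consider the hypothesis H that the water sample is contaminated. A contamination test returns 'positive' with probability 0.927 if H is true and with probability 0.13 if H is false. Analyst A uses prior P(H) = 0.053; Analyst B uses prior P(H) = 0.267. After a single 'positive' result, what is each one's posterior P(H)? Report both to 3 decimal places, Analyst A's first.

Analyst A: 0.285; Analyst B: 0.722

The likelihood ratio for a 'positive' result is 0.927/0.13 = 7.1308.
Analyst A: prior odds 0.053/0.947 = 0.055966; posterior odds 0.39908; posterior probability 0.285.
Analyst B: prior odds 0.267/0.733 = 0.36426; posterior odds 2.5974; posterior probability 0.722.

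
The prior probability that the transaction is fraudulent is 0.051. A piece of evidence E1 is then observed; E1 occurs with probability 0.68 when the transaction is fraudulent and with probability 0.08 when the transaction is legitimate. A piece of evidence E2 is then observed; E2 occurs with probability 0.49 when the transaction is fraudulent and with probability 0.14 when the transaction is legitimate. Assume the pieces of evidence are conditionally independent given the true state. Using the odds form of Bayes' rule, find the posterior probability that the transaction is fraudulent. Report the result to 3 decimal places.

Posterior probability ≈ 0.615

Prior odds = 0.051/(1−0.051) = 0.053741. In log-odds, ln(0.053741) = -2.9236.
Add log likelihood ratios: ln(8.5000) + ln(3.5000) = 3.3928.
Posterior log-odds = 0.46925, so posterior odds = exp(0.46925) = 1.5988. Converting, P(H|E) = 1.5988/2.5988 = 0.615.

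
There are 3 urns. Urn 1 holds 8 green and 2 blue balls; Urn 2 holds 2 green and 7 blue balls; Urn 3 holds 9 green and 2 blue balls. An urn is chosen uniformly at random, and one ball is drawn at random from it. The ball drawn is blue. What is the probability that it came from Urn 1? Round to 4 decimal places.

Posterior probability ≈ 0.1725

P(blue|Urn 1) = 0.2; P(blue|Urn 2) = 0.7778; P(blue|Urn 3) = 0.1818.
Prior × likelihood for each source: 0.333333·0.2=0.06667, 0.333333·0.7778=0.2593, 0.333333·0.1818=0.06061. Summing gives P(blue) = 0.38653.
P(Urn 1 | blue) = 0.06667 / 0.38653 = 0.1725.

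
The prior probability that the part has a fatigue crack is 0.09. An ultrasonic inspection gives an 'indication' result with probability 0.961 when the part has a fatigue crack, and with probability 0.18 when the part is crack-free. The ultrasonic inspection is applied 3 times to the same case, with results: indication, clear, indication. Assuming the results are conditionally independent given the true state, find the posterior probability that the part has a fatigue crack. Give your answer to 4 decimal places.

Posterior P(H) ≈ 0.1182

Let H be the event that the part has a fatigue crack; start with P(H) = 0.09. P('indication'|H) = 0.961, P('indication'|¬H) = 0.18.
Update on result 1 ('indication'): P(H) ← 0.961·0.0900 / (0.961·0.0900 + 0.18·0.9100) = 0.086490/0.25029 = 0.3456.
Update on result 2 ('clear'): P(H) ← 0.039·0.3456 / (0.039·0.3456 + 0.82·0.6544) = 0.013477/0.55012 = 0.0245.
Update on result 3 ('indication'): P(H) ← 0.961·0.0245 / (0.961·0.0245 + 0.18·0.9755) = 0.023543/0.19913 = 0.1182.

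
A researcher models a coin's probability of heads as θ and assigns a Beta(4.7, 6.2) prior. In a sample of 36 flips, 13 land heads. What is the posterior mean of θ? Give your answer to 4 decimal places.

Posterior mean ≈ 0.3774

Observing 13 successes and 23 failures updates Beta(4.7, 6.2) by adding the success and failure counts to the two shape parameters: α = 4.7+13 = 17.7, β = 6.2+23 = 29.2.
Posterior mean = α/(α+β) = 17.7/46.9 = 0.3774.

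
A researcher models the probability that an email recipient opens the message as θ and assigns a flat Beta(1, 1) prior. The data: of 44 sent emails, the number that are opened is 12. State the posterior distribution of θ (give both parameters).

The binomial likelihood is conjugate to the Beta prior: with 12 successes and 32 failures, the posterior is Beta(1+12, 1+32) = Beta(13, 33).

Posterior: Beta(13, 33)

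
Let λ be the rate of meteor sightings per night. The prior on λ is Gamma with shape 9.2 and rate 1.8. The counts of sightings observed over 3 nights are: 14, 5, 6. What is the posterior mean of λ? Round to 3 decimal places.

Posterior mean ≈ 7.125

The Poisson likelihood adds the total count to the shape and the number of exposure periods to the rate. Here ∑xᵢ = 25 and n = 3, so shape 9.2→34.2 and rate 1.8→4.8.
Posterior mean = shape/rate = 34.2/4.8 = 7.125.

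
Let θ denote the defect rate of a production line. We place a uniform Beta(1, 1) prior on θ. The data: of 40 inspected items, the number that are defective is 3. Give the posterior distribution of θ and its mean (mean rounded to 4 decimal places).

The binomial likelihood is conjugate to the Beta prior: with 3 successes and 37 failures, the posterior is Beta(1+3, 1+37) = Beta(4, 38).
E[θ | data] = 4/(4+38) = 0.0952.

Posterior: Beta(4, 38); mean ≈ 0.0952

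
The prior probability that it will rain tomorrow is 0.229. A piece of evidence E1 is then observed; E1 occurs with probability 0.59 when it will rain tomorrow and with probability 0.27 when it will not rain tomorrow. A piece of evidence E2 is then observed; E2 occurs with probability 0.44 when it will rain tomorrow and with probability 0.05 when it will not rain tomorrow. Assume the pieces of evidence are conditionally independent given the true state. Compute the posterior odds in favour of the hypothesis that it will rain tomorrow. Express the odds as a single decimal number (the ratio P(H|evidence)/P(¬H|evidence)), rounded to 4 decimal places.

Prior odds = 0.229/(1−0.229) = 0.29702. In log-odds, ln(0.29702) = -1.2140.
Add log likelihood ratios: ln(2.1852) + ln(8.8000) = 2.9565.
Posterior log-odds = 1.7425, so posterior odds = exp(1.7425) = 5.7115.

Posterior odds ≈ 5.7115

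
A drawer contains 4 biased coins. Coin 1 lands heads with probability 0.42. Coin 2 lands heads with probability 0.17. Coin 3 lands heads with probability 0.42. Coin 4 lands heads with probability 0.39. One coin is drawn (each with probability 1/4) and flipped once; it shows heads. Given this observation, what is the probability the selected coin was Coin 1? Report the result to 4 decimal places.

P(heads|C1) = 0.42; P(heads|C2) = 0.17; P(heads|C3) = 0.42; P(heads|C4) = 0.39.
Prior × likelihood for each source: 0.25·0.42=0.1050, 0.25·0.17=0.04250, 0.25·0.42=0.1050, 0.25·0.39=0.09750. Summing gives P(heads) = 0.35000.
P(Coin 1 | heads) = 0.1050 / 0.35000 = 0.3000.

Posterior probability ≈ 0.3000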